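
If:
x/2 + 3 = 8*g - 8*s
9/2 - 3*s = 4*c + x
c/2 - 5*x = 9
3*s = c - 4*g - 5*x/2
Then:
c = 270/247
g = 8649/9880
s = 1497/2470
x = -2088/1235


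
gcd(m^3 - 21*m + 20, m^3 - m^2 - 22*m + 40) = m^2 + m - 20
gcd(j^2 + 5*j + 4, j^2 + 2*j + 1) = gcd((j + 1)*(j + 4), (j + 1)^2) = j + 1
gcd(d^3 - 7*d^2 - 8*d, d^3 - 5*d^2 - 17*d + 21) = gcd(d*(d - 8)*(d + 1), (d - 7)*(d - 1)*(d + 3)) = 1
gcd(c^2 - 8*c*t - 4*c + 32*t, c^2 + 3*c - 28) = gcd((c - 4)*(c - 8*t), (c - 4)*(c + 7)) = c - 4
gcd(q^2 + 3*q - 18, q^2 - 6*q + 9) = q - 3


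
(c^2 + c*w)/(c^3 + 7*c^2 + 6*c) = (c + w)/(c^2 + 7*c + 6)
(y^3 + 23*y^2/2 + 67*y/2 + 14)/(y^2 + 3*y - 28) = (y^2 + 9*y/2 + 2)/(y - 4)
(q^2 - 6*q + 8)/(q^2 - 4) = (q - 4)/(q + 2)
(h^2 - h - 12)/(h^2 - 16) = (h + 3)/(h + 4)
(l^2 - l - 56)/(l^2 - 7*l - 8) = (l + 7)/(l + 1)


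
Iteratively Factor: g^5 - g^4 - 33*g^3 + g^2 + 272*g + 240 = (g - 5)*(g^4 + 4*g^3 - 13*g^2 - 64*g - 48) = (g - 5)*(g - 4)*(g^3 + 8*g^2 + 19*g + 12) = (g - 5)*(g - 4)*(g + 3)*(g^2 + 5*g + 4) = (g - 5)*(g - 4)*(g + 3)*(g + 4)*(g + 1)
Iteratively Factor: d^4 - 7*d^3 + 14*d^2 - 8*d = (d)*(d^3 - 7*d^2 + 14*d - 8) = d*(d - 4)*(d^2 - 3*d + 2) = d*(d - 4)*(d - 2)*(d - 1)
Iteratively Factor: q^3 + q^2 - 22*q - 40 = (q + 2)*(q^2 - q - 20) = (q + 2)*(q + 4)*(q - 5)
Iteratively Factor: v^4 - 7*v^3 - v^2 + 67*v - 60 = (v - 1)*(v^3 - 6*v^2 - 7*v + 60) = (v - 5)*(v - 1)*(v^2 - v - 12) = (v - 5)*(v - 4)*(v - 1)*(v + 3)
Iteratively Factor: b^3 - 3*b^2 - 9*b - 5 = (b + 1)*(b^2 - 4*b - 5) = (b + 1)^2*(b - 5)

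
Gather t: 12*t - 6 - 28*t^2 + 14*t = -28*t^2 + 26*t - 6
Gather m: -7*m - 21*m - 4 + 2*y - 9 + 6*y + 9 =-28*m + 8*y - 4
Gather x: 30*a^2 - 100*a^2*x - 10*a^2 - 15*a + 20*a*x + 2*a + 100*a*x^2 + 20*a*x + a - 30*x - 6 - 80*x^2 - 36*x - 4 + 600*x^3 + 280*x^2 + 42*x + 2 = 20*a^2 - 12*a + 600*x^3 + x^2*(100*a + 200) + x*(-100*a^2 + 40*a - 24) - 8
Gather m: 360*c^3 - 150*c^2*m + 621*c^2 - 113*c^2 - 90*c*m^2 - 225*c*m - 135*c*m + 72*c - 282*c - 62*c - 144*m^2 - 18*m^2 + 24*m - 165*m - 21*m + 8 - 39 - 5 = 360*c^3 + 508*c^2 - 272*c + m^2*(-90*c - 162) + m*(-150*c^2 - 360*c - 162) - 36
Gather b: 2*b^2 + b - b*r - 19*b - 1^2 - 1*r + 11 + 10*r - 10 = 2*b^2 + b*(-r - 18) + 9*r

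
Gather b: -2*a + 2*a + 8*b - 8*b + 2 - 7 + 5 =0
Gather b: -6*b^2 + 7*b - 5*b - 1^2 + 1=-6*b^2 + 2*b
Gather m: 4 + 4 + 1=9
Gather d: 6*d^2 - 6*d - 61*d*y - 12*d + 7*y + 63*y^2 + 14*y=6*d^2 + d*(-61*y - 18) + 63*y^2 + 21*y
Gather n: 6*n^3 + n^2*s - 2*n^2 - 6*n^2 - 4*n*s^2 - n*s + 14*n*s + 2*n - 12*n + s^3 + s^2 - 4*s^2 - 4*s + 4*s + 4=6*n^3 + n^2*(s - 8) + n*(-4*s^2 + 13*s - 10) + s^3 - 3*s^2 + 4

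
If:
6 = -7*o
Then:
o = -6/7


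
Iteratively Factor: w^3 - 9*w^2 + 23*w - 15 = (w - 1)*(w^2 - 8*w + 15) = (w - 5)*(w - 1)*(w - 3)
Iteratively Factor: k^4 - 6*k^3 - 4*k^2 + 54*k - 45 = (k - 3)*(k^3 - 3*k^2 - 13*k + 15) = (k - 3)*(k - 1)*(k^2 - 2*k - 15) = (k - 3)*(k - 1)*(k + 3)*(k - 5)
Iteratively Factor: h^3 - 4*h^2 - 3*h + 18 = (h + 2)*(h^2 - 6*h + 9) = (h - 3)*(h + 2)*(h - 3)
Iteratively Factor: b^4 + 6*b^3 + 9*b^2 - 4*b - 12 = (b + 2)*(b^3 + 4*b^2 + b - 6) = (b - 1)*(b + 2)*(b^2 + 5*b + 6) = (b - 1)*(b + 2)^2*(b + 3)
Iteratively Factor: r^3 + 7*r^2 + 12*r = (r)*(r^2 + 7*r + 12) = r*(r + 3)*(r + 4)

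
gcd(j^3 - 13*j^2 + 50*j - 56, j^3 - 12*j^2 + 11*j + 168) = j - 7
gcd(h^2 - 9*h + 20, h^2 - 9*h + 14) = 1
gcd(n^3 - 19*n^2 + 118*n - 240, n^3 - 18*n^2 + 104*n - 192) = n^2 - 14*n + 48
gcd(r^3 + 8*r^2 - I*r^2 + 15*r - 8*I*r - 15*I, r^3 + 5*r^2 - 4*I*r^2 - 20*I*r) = r + 5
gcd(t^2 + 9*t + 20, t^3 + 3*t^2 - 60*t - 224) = t + 4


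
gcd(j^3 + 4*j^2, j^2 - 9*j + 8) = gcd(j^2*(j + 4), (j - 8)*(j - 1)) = 1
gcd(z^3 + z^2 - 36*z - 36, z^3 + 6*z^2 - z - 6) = z^2 + 7*z + 6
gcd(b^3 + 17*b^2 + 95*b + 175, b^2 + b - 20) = b + 5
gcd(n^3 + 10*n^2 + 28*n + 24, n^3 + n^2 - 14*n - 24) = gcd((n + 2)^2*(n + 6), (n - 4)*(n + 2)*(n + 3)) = n + 2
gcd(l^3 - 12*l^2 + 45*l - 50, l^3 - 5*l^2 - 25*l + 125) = l^2 - 10*l + 25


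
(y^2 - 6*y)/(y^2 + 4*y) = (y - 6)/(y + 4)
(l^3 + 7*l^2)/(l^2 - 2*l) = l*(l + 7)/(l - 2)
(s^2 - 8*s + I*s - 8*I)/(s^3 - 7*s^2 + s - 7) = (s - 8)/(s^2 - s*(7 + I) + 7*I)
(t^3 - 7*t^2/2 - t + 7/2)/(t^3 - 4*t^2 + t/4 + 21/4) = 2*(t - 1)/(2*t - 3)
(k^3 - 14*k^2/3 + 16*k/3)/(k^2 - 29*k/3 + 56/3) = k*(k - 2)/(k - 7)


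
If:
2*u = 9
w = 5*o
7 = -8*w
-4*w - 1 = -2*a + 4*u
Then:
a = 31/4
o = -7/40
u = 9/2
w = -7/8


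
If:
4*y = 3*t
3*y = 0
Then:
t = 0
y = 0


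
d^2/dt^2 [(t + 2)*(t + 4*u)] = 2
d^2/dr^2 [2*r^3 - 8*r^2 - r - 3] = 12*r - 16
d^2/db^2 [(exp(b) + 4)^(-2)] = 4*(exp(b) - 2)*exp(b)/(exp(b) + 4)^4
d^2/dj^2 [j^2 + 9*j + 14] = 2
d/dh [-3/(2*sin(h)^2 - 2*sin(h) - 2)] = 3*(2*sin(h) - 1)*cos(h)/(2*(sin(h) + cos(h)^2)^2)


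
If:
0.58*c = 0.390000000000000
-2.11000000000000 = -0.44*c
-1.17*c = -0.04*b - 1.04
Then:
No Solution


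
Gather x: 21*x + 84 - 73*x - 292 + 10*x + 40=-42*x - 168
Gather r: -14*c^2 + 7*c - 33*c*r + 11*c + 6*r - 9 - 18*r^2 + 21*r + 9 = -14*c^2 + 18*c - 18*r^2 + r*(27 - 33*c)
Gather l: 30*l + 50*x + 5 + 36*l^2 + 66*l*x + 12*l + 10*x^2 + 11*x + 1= 36*l^2 + l*(66*x + 42) + 10*x^2 + 61*x + 6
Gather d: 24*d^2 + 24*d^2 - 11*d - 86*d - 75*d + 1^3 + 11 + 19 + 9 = 48*d^2 - 172*d + 40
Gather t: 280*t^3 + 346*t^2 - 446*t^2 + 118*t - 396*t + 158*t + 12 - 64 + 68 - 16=280*t^3 - 100*t^2 - 120*t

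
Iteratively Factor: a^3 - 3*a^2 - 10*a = (a + 2)*(a^2 - 5*a) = a*(a + 2)*(a - 5)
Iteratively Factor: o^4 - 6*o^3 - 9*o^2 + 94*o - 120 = (o - 5)*(o^3 - o^2 - 14*o + 24) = (o - 5)*(o - 2)*(o^2 + o - 12) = (o - 5)*(o - 3)*(o - 2)*(o + 4)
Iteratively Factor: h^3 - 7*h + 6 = (h - 1)*(h^2 + h - 6) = (h - 2)*(h - 1)*(h + 3)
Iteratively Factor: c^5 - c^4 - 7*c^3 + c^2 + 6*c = (c - 1)*(c^4 - 7*c^2 - 6*c) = (c - 3)*(c - 1)*(c^3 + 3*c^2 + 2*c) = c*(c - 3)*(c - 1)*(c^2 + 3*c + 2) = c*(c - 3)*(c - 1)*(c + 2)*(c + 1)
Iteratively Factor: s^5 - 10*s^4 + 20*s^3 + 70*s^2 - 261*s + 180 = (s - 5)*(s^4 - 5*s^3 - 5*s^2 + 45*s - 36) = (s - 5)*(s - 3)*(s^3 - 2*s^2 - 11*s + 12) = (s - 5)*(s - 3)*(s + 3)*(s^2 - 5*s + 4) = (s - 5)*(s - 3)*(s - 1)*(s + 3)*(s - 4)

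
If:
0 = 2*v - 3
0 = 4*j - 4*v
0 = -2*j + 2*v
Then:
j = 3/2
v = 3/2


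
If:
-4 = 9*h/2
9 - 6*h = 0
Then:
No Solution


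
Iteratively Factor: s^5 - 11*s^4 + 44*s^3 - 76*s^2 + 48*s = (s - 2)*(s^4 - 9*s^3 + 26*s^2 - 24*s) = (s - 4)*(s - 2)*(s^3 - 5*s^2 + 6*s) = (s - 4)*(s - 2)^2*(s^2 - 3*s) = (s - 4)*(s - 3)*(s - 2)^2*(s)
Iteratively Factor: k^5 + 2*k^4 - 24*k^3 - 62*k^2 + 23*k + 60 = (k + 1)*(k^4 + k^3 - 25*k^2 - 37*k + 60) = (k - 1)*(k + 1)*(k^3 + 2*k^2 - 23*k - 60) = (k - 5)*(k - 1)*(k + 1)*(k^2 + 7*k + 12) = (k - 5)*(k - 1)*(k + 1)*(k + 3)*(k + 4)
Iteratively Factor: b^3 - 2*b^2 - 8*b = (b - 4)*(b^2 + 2*b) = b*(b - 4)*(b + 2)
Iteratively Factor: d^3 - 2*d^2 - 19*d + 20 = (d + 4)*(d^2 - 6*d + 5) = (d - 1)*(d + 4)*(d - 5)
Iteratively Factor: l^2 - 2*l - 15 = (l + 3)*(l - 5)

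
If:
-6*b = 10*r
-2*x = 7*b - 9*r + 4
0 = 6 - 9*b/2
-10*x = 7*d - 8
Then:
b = 4/3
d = 332/21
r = -4/5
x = -154/15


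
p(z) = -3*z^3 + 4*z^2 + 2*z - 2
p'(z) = -9*z^2 + 8*z + 2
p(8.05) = -1291.67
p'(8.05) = -516.82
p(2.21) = -10.43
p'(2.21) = -24.28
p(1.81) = -3.06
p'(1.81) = -13.00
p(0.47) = -0.49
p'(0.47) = 3.77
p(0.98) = 0.98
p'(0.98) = 1.20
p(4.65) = -207.84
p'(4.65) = -155.40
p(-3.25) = 136.73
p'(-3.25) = -119.06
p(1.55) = -0.46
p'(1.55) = -7.22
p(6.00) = -494.00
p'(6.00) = -274.00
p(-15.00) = 10993.00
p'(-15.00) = -2143.00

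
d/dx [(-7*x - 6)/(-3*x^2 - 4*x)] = 3*(-7*x^2 - 12*x - 8)/(x^2*(9*x^2 + 24*x + 16))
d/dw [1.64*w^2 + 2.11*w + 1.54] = 3.28*w + 2.11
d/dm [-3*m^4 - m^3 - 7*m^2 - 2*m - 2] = -12*m^3 - 3*m^2 - 14*m - 2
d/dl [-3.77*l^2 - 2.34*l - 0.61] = -7.54*l - 2.34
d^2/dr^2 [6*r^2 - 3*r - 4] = 12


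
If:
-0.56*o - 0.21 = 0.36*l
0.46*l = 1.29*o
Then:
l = -0.38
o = -0.13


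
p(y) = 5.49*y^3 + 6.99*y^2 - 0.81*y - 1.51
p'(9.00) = 1459.08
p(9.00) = 4559.60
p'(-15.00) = 3495.24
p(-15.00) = -16945.36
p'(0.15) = 1.66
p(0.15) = -1.46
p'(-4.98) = 338.03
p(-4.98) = -502.17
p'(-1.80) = 27.39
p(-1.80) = -9.42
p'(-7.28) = 770.30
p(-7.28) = -1743.35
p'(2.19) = 108.80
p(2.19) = 87.90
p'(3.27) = 221.02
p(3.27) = 262.55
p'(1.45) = 54.09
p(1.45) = 28.75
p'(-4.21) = 232.25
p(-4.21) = -283.86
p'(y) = 16.47*y^2 + 13.98*y - 0.81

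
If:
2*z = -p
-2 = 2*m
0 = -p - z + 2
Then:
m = -1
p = 4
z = -2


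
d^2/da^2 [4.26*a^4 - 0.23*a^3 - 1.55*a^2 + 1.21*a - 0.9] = 51.12*a^2 - 1.38*a - 3.1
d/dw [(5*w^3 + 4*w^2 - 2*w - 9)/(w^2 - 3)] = (5*w^4 - 43*w^2 - 6*w + 6)/(w^4 - 6*w^2 + 9)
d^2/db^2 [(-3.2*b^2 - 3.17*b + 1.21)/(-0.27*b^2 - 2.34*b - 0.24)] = (2.22044604925031e-16*b^4 - 3.581334*b^3 - 1.773414*b^2 - 5.81936399999999*b - 16.28604)/(0.019683*b^6 + 0.511758*b^5 + 4.487724*b^4 + 13.722696*b^3 + 3.989088*b^2 + 0.404352*b + 0.013824)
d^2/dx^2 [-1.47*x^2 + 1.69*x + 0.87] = -2.94000000000000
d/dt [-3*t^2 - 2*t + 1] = -6*t - 2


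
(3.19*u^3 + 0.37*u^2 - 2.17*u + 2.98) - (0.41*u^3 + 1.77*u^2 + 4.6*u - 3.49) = 2.78*u^3 - 1.4*u^2 - 6.77*u + 6.47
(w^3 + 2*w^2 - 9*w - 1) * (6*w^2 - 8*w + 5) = 6*w^5 + 4*w^4 - 65*w^3 + 76*w^2 - 37*w - 5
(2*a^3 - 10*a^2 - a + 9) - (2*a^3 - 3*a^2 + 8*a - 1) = -7*a^2 - 9*a + 10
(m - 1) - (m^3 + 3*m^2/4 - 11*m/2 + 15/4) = -m^3 - 3*m^2/4 + 13*m/2 - 19/4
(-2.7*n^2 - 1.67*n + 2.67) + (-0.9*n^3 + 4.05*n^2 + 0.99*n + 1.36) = -0.9*n^3 + 1.35*n^2 - 0.68*n + 4.03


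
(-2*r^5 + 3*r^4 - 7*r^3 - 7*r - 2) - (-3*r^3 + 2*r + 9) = -2*r^5 + 3*r^4 - 4*r^3 - 9*r - 11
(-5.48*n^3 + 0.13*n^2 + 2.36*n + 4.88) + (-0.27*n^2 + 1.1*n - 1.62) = -5.48*n^3 - 0.14*n^2 + 3.46*n + 3.26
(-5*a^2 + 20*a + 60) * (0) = 0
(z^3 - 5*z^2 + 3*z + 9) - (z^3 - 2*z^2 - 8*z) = -3*z^2 + 11*z + 9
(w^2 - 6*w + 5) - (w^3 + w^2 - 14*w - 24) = -w^3 + 8*w + 29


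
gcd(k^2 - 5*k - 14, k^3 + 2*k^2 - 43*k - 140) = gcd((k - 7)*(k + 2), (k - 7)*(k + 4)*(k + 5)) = k - 7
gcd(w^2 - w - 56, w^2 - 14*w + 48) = w - 8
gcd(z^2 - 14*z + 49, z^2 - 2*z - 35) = z - 7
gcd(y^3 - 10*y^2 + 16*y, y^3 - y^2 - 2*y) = y^2 - 2*y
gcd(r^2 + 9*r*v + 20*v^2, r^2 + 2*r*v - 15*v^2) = r + 5*v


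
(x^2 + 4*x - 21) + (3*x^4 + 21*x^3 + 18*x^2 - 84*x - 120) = 3*x^4 + 21*x^3 + 19*x^2 - 80*x - 141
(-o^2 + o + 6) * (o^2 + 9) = -o^4 + o^3 - 3*o^2 + 9*o + 54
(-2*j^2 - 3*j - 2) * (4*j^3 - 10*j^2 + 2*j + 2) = -8*j^5 + 8*j^4 + 18*j^3 + 10*j^2 - 10*j - 4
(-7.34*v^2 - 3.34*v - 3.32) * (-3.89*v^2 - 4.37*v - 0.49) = 28.5526*v^4 + 45.0684*v^3 + 31.1072*v^2 + 16.145*v + 1.6268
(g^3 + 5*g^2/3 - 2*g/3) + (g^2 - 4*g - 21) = g^3 + 8*g^2/3 - 14*g/3 - 21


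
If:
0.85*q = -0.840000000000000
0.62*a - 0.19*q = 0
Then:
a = -0.30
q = -0.99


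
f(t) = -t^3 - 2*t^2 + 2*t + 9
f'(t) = -3*t^2 - 4*t + 2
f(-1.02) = 5.94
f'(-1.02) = 2.96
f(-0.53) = 7.53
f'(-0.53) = 3.28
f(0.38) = 9.42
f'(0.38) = 0.05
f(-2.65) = 8.26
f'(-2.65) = -8.47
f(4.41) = -106.84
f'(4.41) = -73.98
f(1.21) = 6.72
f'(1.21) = -7.23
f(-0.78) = 6.70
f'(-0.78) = 3.29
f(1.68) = 1.97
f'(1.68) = -13.19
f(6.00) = -267.00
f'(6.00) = -130.00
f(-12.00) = 1425.00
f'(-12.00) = -382.00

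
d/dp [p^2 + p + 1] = 2*p + 1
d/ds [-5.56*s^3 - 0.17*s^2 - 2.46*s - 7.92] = -16.68*s^2 - 0.34*s - 2.46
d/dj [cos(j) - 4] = -sin(j)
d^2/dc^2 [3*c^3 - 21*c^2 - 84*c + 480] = 18*c - 42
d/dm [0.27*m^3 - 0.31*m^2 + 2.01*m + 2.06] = 0.81*m^2 - 0.62*m + 2.01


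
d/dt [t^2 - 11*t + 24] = 2*t - 11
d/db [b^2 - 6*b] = 2*b - 6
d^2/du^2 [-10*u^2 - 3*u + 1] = -20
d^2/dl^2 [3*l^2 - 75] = 6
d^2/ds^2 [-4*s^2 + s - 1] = -8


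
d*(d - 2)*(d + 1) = d^3 - d^2 - 2*d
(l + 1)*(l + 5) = l^2 + 6*l + 5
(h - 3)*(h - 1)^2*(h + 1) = h^4 - 4*h^3 + 2*h^2 + 4*h - 3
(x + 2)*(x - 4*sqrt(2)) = x^2 - 4*sqrt(2)*x + 2*x - 8*sqrt(2)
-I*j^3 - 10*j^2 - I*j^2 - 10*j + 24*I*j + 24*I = (j - 6*I)*(j - 4*I)*(-I*j - I)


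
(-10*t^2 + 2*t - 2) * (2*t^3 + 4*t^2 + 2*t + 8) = -20*t^5 - 36*t^4 - 16*t^3 - 84*t^2 + 12*t - 16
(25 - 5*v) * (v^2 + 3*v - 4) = -5*v^3 + 10*v^2 + 95*v - 100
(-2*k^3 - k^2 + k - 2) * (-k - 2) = 2*k^4 + 5*k^3 + k^2 + 4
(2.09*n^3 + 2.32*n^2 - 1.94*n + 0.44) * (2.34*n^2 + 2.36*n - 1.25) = 4.8906*n^5 + 10.3612*n^4 - 1.6769*n^3 - 6.4488*n^2 + 3.4634*n - 0.55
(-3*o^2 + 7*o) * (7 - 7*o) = 21*o^3 - 70*o^2 + 49*o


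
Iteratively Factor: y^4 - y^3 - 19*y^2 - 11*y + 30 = (y + 3)*(y^3 - 4*y^2 - 7*y + 10) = (y - 1)*(y + 3)*(y^2 - 3*y - 10) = (y - 5)*(y - 1)*(y + 3)*(y + 2)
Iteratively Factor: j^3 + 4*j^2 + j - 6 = (j + 2)*(j^2 + 2*j - 3) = (j + 2)*(j + 3)*(j - 1)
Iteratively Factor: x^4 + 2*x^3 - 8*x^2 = (x - 2)*(x^3 + 4*x^2) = (x - 2)*(x + 4)*(x^2) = x*(x - 2)*(x + 4)*(x)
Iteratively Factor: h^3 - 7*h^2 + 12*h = (h)*(h^2 - 7*h + 12) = h*(h - 4)*(h - 3)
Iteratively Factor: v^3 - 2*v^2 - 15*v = (v)*(v^2 - 2*v - 15) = v*(v - 5)*(v + 3)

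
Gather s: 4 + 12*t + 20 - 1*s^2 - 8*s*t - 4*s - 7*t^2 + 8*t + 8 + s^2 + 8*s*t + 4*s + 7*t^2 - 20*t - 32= 0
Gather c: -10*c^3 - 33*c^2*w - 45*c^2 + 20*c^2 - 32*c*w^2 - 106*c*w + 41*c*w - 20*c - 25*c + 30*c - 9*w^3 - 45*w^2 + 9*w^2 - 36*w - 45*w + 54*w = -10*c^3 + c^2*(-33*w - 25) + c*(-32*w^2 - 65*w - 15) - 9*w^3 - 36*w^2 - 27*w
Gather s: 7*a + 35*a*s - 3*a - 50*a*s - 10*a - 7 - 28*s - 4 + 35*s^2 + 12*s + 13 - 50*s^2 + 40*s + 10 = -6*a - 15*s^2 + s*(24 - 15*a) + 12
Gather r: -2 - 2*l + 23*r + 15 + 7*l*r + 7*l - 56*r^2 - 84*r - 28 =5*l - 56*r^2 + r*(7*l - 61) - 15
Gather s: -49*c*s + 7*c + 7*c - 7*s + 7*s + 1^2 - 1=-49*c*s + 14*c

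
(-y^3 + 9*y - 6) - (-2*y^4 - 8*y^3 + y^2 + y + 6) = 2*y^4 + 7*y^3 - y^2 + 8*y - 12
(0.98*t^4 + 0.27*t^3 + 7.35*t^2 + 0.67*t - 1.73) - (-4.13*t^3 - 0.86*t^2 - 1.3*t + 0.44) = 0.98*t^4 + 4.4*t^3 + 8.21*t^2 + 1.97*t - 2.17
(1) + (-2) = -1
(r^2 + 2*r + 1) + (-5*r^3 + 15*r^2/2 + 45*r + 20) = -5*r^3 + 17*r^2/2 + 47*r + 21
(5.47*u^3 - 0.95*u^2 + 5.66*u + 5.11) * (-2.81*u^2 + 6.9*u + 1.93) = -15.3707*u^5 + 40.4125*u^4 - 11.9025*u^3 + 22.8614*u^2 + 46.1828*u + 9.8623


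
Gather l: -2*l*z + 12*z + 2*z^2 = -2*l*z + 2*z^2 + 12*z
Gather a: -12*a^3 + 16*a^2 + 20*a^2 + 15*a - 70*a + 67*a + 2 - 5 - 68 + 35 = -12*a^3 + 36*a^2 + 12*a - 36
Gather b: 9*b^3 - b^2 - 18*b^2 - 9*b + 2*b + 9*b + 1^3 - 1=9*b^3 - 19*b^2 + 2*b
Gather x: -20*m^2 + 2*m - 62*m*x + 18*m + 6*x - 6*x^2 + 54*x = -20*m^2 + 20*m - 6*x^2 + x*(60 - 62*m)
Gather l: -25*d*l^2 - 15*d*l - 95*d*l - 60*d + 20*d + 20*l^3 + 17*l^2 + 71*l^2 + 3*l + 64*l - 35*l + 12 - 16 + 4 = -40*d + 20*l^3 + l^2*(88 - 25*d) + l*(32 - 110*d)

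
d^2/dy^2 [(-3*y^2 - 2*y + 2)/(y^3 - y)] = (-6*y^6 - 12*y^5 + 6*y^4 - 4*y^3 - 12*y^2 + 4)/(y^9 - 3*y^7 + 3*y^5 - y^3)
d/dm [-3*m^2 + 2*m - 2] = 2 - 6*m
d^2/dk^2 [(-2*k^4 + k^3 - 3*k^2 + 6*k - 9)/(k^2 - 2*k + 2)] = 2*(-2*k^6 + 12*k^5 - 36*k^4 + 66*k^3 - 69*k^2 + 30*k - 6)/(k^6 - 6*k^5 + 18*k^4 - 32*k^3 + 36*k^2 - 24*k + 8)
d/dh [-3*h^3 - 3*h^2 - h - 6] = -9*h^2 - 6*h - 1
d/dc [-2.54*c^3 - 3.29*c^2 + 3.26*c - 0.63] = -7.62*c^2 - 6.58*c + 3.26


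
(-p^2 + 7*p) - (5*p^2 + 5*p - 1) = -6*p^2 + 2*p + 1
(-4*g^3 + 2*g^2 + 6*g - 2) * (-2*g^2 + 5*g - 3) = 8*g^5 - 24*g^4 + 10*g^3 + 28*g^2 - 28*g + 6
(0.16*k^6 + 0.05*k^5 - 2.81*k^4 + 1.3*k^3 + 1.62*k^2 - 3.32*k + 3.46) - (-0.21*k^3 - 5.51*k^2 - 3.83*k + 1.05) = 0.16*k^6 + 0.05*k^5 - 2.81*k^4 + 1.51*k^3 + 7.13*k^2 + 0.51*k + 2.41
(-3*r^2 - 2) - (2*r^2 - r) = -5*r^2 + r - 2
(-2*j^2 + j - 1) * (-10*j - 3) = 20*j^3 - 4*j^2 + 7*j + 3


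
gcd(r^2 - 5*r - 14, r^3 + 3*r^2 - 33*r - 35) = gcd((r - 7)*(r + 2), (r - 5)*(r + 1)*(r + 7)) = 1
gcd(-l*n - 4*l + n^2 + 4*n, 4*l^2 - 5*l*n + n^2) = l - n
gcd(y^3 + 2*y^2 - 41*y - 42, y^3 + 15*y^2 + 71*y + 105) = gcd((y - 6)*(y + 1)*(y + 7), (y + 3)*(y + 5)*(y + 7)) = y + 7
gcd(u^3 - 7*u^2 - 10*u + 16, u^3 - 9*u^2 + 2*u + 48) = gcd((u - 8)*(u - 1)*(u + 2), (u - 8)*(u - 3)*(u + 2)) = u^2 - 6*u - 16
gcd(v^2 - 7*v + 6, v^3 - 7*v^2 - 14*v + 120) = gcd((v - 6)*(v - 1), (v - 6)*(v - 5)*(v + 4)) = v - 6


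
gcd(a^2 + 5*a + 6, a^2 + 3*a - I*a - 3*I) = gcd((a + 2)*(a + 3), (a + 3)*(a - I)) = a + 3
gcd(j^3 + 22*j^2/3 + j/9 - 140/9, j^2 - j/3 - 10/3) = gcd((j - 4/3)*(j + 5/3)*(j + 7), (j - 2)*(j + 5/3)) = j + 5/3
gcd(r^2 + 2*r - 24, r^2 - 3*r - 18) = 1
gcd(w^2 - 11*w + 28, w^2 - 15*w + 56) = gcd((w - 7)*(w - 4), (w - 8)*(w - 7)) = w - 7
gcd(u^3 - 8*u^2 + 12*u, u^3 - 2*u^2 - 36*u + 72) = u^2 - 8*u + 12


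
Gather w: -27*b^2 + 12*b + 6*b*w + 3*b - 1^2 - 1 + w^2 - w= -27*b^2 + 15*b + w^2 + w*(6*b - 1) - 2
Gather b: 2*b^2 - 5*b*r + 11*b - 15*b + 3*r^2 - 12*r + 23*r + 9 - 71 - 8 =2*b^2 + b*(-5*r - 4) + 3*r^2 + 11*r - 70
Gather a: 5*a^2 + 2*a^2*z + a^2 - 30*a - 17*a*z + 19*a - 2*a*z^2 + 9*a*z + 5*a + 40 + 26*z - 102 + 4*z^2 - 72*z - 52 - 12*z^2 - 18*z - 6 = a^2*(2*z + 6) + a*(-2*z^2 - 8*z - 6) - 8*z^2 - 64*z - 120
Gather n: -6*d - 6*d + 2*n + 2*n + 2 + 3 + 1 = -12*d + 4*n + 6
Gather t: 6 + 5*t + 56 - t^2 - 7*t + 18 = -t^2 - 2*t + 80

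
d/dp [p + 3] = 1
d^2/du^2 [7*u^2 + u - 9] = 14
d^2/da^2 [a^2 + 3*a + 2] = 2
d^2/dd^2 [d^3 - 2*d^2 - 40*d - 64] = 6*d - 4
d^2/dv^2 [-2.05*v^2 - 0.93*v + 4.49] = -4.10000000000000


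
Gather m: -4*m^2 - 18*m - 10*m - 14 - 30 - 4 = -4*m^2 - 28*m - 48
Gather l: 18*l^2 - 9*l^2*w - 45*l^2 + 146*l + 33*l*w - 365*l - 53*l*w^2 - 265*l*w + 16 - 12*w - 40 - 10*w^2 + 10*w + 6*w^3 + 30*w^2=l^2*(-9*w - 27) + l*(-53*w^2 - 232*w - 219) + 6*w^3 + 20*w^2 - 2*w - 24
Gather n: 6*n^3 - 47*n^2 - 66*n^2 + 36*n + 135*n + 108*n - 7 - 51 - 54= 6*n^3 - 113*n^2 + 279*n - 112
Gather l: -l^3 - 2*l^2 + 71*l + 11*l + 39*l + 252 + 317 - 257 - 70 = -l^3 - 2*l^2 + 121*l + 242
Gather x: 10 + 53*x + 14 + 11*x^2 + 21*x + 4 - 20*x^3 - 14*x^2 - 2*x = -20*x^3 - 3*x^2 + 72*x + 28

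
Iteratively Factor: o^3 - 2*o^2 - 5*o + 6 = (o + 2)*(o^2 - 4*o + 3) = (o - 1)*(o + 2)*(o - 3)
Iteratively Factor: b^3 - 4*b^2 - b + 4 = (b + 1)*(b^2 - 5*b + 4) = (b - 1)*(b + 1)*(b - 4)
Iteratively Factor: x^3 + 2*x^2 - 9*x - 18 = (x - 3)*(x^2 + 5*x + 6) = (x - 3)*(x + 2)*(x + 3)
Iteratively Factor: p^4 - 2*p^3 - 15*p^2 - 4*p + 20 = (p - 1)*(p^3 - p^2 - 16*p - 20) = (p - 1)*(p + 2)*(p^2 - 3*p - 10) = (p - 5)*(p - 1)*(p + 2)*(p + 2)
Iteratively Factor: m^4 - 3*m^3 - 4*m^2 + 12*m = (m - 3)*(m^3 - 4*m) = (m - 3)*(m + 2)*(m^2 - 2*m) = m*(m - 3)*(m + 2)*(m - 2)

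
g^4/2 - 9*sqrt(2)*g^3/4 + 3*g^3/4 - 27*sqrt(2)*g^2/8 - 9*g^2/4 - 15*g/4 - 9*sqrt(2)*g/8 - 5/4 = (g/2 + 1/2)*(g + 1/2)*(g - 5*sqrt(2))*(g + sqrt(2)/2)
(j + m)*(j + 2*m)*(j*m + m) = j^3*m + 3*j^2*m^2 + j^2*m + 2*j*m^3 + 3*j*m^2 + 2*m^3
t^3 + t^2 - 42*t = t*(t - 6)*(t + 7)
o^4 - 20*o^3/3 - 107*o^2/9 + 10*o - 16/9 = (o - 8)*(o - 1/3)^2*(o + 2)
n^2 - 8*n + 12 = (n - 6)*(n - 2)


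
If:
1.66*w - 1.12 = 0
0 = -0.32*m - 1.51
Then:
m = -4.72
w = 0.67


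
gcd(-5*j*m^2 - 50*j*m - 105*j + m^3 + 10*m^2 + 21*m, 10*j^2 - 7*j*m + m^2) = 5*j - m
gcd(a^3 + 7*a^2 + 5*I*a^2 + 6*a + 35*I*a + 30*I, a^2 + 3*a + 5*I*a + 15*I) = a + 5*I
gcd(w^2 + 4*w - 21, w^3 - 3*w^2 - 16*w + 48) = w - 3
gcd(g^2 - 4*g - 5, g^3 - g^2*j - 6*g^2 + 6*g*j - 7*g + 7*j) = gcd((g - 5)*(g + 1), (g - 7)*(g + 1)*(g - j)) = g + 1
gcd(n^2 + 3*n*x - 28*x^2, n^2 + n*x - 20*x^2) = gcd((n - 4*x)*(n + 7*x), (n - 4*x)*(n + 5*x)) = -n + 4*x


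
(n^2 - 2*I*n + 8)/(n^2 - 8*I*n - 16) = (n + 2*I)/(n - 4*I)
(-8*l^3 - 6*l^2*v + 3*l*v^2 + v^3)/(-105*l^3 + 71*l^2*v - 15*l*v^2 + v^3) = (8*l^3 + 6*l^2*v - 3*l*v^2 - v^3)/(105*l^3 - 71*l^2*v + 15*l*v^2 - v^3)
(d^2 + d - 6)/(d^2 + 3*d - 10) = (d + 3)/(d + 5)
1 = 1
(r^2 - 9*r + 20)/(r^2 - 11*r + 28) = (r - 5)/(r - 7)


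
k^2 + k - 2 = (k - 1)*(k + 2)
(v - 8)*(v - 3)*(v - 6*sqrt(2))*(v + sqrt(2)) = v^4 - 11*v^3 - 5*sqrt(2)*v^3 + 12*v^2 + 55*sqrt(2)*v^2 - 120*sqrt(2)*v + 132*v - 288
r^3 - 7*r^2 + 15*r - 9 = (r - 3)^2*(r - 1)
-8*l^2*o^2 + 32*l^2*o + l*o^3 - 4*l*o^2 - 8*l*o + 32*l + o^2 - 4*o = (-8*l + o)*(o - 4)*(l*o + 1)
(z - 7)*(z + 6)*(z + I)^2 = z^4 - z^3 + 2*I*z^3 - 43*z^2 - 2*I*z^2 + z - 84*I*z + 42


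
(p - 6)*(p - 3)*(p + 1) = p^3 - 8*p^2 + 9*p + 18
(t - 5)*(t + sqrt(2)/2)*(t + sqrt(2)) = t^3 - 5*t^2 + 3*sqrt(2)*t^2/2 - 15*sqrt(2)*t/2 + t - 5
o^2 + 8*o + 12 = (o + 2)*(o + 6)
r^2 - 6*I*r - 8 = (r - 4*I)*(r - 2*I)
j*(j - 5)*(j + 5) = j^3 - 25*j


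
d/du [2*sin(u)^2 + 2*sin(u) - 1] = 2*sin(2*u) + 2*cos(u)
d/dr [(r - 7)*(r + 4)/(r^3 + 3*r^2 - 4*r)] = (-r^2 + 14*r - 7)/(r^2*(r^2 - 2*r + 1))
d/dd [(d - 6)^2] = 2*d - 12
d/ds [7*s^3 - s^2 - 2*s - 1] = 21*s^2 - 2*s - 2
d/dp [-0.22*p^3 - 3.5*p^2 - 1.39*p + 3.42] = -0.66*p^2 - 7.0*p - 1.39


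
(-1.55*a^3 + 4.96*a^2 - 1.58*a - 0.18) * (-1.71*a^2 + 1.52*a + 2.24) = 2.6505*a^5 - 10.8376*a^4 + 6.769*a^3 + 9.0166*a^2 - 3.8128*a - 0.4032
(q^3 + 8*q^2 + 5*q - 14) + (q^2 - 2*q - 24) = q^3 + 9*q^2 + 3*q - 38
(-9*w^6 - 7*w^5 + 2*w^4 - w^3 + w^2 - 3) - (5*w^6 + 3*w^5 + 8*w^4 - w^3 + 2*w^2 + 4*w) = -14*w^6 - 10*w^5 - 6*w^4 - w^2 - 4*w - 3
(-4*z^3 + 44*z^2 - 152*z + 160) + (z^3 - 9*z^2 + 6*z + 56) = -3*z^3 + 35*z^2 - 146*z + 216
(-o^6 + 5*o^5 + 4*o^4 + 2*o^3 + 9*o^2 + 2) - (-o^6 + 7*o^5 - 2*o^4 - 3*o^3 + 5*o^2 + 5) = -2*o^5 + 6*o^4 + 5*o^3 + 4*o^2 - 3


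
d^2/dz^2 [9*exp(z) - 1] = 9*exp(z)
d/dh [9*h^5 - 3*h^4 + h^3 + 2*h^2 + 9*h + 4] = 45*h^4 - 12*h^3 + 3*h^2 + 4*h + 9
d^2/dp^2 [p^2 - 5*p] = 2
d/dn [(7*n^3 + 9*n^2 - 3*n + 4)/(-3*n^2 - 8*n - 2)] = (-21*n^4 - 112*n^3 - 123*n^2 - 12*n + 38)/(9*n^4 + 48*n^3 + 76*n^2 + 32*n + 4)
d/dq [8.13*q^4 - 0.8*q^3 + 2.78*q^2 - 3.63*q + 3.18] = 32.52*q^3 - 2.4*q^2 + 5.56*q - 3.63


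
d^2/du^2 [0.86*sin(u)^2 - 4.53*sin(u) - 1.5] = 4.53*sin(u) + 1.72*cos(2*u)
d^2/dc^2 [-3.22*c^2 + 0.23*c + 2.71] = -6.44000000000000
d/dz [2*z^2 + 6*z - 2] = 4*z + 6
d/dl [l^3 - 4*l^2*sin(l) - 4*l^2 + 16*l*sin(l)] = -4*l^2*cos(l) + 3*l^2 - 8*l*sin(l) + 16*l*cos(l) - 8*l + 16*sin(l)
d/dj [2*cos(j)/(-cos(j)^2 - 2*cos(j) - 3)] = 2*(sin(j)^2 + 2)*sin(j)/(cos(j)^2 + 2*cos(j) + 3)^2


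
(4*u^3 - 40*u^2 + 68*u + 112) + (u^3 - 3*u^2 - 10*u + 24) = 5*u^3 - 43*u^2 + 58*u + 136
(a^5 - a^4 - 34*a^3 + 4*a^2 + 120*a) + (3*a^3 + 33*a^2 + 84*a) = a^5 - a^4 - 31*a^3 + 37*a^2 + 204*a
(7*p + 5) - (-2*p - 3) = 9*p + 8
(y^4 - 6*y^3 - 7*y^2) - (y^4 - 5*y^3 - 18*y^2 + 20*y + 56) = -y^3 + 11*y^2 - 20*y - 56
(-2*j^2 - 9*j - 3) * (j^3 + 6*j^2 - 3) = -2*j^5 - 21*j^4 - 57*j^3 - 12*j^2 + 27*j + 9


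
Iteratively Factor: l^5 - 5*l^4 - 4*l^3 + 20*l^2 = (l - 5)*(l^4 - 4*l^2) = (l - 5)*(l - 2)*(l^3 + 2*l^2) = l*(l - 5)*(l - 2)*(l^2 + 2*l) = l*(l - 5)*(l - 2)*(l + 2)*(l)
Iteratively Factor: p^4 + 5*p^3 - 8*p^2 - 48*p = (p + 4)*(p^3 + p^2 - 12*p) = (p + 4)^2*(p^2 - 3*p) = (p - 3)*(p + 4)^2*(p)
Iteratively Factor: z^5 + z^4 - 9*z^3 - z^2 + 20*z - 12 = (z + 3)*(z^4 - 2*z^3 - 3*z^2 + 8*z - 4) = (z - 1)*(z + 3)*(z^3 - z^2 - 4*z + 4) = (z - 2)*(z - 1)*(z + 3)*(z^2 + z - 2) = (z - 2)*(z - 1)*(z + 2)*(z + 3)*(z - 1)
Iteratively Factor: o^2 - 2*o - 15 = (o + 3)*(o - 5)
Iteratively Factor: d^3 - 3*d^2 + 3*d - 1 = (d - 1)*(d^2 - 2*d + 1) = (d - 1)^2*(d - 1)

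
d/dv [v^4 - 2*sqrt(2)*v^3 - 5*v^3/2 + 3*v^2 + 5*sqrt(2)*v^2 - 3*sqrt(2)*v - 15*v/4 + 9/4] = 4*v^3 - 6*sqrt(2)*v^2 - 15*v^2/2 + 6*v + 10*sqrt(2)*v - 3*sqrt(2) - 15/4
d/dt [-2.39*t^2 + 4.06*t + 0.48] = 4.06 - 4.78*t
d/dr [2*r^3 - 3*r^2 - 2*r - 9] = 6*r^2 - 6*r - 2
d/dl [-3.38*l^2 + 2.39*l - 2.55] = 2.39 - 6.76*l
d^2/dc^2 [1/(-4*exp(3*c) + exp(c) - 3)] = (-2*(12*exp(2*c) - 1)^2*exp(c) + (36*exp(2*c) - 1)*(4*exp(3*c) - exp(c) + 3))*exp(c)/(4*exp(3*c) - exp(c) + 3)^3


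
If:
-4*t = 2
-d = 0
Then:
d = 0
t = -1/2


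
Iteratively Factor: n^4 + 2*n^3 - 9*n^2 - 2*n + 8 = (n - 1)*(n^3 + 3*n^2 - 6*n - 8) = (n - 1)*(n + 4)*(n^2 - n - 2) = (n - 2)*(n - 1)*(n + 4)*(n + 1)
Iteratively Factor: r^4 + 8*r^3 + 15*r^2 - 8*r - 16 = (r + 1)*(r^3 + 7*r^2 + 8*r - 16) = (r - 1)*(r + 1)*(r^2 + 8*r + 16) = (r - 1)*(r + 1)*(r + 4)*(r + 4)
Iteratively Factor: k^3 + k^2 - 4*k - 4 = (k - 2)*(k^2 + 3*k + 2) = (k - 2)*(k + 2)*(k + 1)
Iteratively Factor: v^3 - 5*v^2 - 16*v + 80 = (v - 5)*(v^2 - 16) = (v - 5)*(v + 4)*(v - 4)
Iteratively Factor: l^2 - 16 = (l - 4)*(l + 4)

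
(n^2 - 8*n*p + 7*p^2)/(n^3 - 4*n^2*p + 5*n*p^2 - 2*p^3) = (n - 7*p)/(n^2 - 3*n*p + 2*p^2)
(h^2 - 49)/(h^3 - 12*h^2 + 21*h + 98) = (h + 7)/(h^2 - 5*h - 14)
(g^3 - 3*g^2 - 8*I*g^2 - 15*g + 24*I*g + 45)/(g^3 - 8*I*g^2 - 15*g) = (g - 3)/g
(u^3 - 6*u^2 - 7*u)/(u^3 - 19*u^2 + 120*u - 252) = u*(u + 1)/(u^2 - 12*u + 36)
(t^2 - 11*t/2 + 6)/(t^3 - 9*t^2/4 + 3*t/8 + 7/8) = 4*(2*t^2 - 11*t + 12)/(8*t^3 - 18*t^2 + 3*t + 7)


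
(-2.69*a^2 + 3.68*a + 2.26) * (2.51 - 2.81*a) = 7.5589*a^3 - 17.0927*a^2 + 2.8862*a + 5.6726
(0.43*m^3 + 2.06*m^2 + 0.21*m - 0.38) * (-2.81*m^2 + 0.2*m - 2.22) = -1.2083*m^5 - 5.7026*m^4 - 1.1327*m^3 - 3.4634*m^2 - 0.5422*m + 0.8436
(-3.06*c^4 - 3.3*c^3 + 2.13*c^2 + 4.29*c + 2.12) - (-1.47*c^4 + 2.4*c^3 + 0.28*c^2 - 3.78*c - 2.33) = -1.59*c^4 - 5.7*c^3 + 1.85*c^2 + 8.07*c + 4.45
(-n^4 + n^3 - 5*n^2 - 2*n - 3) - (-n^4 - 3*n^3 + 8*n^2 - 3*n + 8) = 4*n^3 - 13*n^2 + n - 11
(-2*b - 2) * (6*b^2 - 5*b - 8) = -12*b^3 - 2*b^2 + 26*b + 16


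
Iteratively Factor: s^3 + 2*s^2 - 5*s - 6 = (s + 3)*(s^2 - s - 2) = (s - 2)*(s + 3)*(s + 1)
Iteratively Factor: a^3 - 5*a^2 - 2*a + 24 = (a + 2)*(a^2 - 7*a + 12) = (a - 3)*(a + 2)*(a - 4)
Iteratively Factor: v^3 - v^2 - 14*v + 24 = (v - 3)*(v^2 + 2*v - 8) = (v - 3)*(v + 4)*(v - 2)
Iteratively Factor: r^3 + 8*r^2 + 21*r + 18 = (r + 3)*(r^2 + 5*r + 6) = (r + 3)^2*(r + 2)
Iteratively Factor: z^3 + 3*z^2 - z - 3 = (z + 3)*(z^2 - 1) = (z - 1)*(z + 3)*(z + 1)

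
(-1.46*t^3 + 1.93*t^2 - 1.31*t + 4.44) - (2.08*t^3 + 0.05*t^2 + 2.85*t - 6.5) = -3.54*t^3 + 1.88*t^2 - 4.16*t + 10.94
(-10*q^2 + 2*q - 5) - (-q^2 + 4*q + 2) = -9*q^2 - 2*q - 7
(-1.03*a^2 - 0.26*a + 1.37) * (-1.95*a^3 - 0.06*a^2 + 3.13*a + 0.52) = 2.0085*a^5 + 0.5688*a^4 - 5.8798*a^3 - 1.4316*a^2 + 4.1529*a + 0.7124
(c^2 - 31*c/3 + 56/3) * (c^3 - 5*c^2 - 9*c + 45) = c^5 - 46*c^4/3 + 184*c^3/3 + 134*c^2/3 - 633*c + 840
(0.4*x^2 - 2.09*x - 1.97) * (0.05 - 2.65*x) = -1.06*x^3 + 5.5585*x^2 + 5.116*x - 0.0985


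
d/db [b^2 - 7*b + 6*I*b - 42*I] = 2*b - 7 + 6*I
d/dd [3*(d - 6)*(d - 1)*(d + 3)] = 9*d^2 - 24*d - 45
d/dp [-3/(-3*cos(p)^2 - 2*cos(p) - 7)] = 6*(3*cos(p) + 1)*sin(p)/(3*cos(p)^2 + 2*cos(p) + 7)^2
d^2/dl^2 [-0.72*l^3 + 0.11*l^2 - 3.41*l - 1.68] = 0.22 - 4.32*l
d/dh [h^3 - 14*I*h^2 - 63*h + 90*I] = 3*h^2 - 28*I*h - 63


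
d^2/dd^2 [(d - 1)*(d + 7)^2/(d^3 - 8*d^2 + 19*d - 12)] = 2*(21*d^3 + 111*d^2 - 1533*d + 3133)/(d^6 - 21*d^5 + 183*d^4 - 847*d^3 + 2196*d^2 - 3024*d + 1728)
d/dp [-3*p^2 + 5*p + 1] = 5 - 6*p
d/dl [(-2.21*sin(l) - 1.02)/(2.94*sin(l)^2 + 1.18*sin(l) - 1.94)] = (6.4974*sin(l)^2 + 5.9976*sin(l) + 5.491)*cos(l)/(8.6436*sin(l)^4 + 6.9384*sin(l)^3 - 10.0148*sin(l)^2 - 4.5784*sin(l) + 3.7636)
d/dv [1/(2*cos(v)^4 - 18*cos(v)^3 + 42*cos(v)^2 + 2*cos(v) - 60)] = (4*cos(v)^3 - 27*cos(v)^2 + 42*cos(v) + 1)*sin(v)/(2*(cos(v)^4 - 9*cos(v)^3 + 21*cos(v)^2 + cos(v) - 30)^2)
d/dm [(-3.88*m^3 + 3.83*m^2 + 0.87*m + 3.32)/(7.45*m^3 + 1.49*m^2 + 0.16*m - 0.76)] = (-34.3147*m^4 - 14.2046*m^3 - 66.0391*m^2 - 15.7152*m - 1.1924)/(55.5025*m^6 + 22.201*m^5 + 4.6041*m^4 - 10.8472*m^3 - 2.2392*m^2 - 0.2432*m + 0.5776)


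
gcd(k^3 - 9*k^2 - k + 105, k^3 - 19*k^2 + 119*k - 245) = k^2 - 12*k + 35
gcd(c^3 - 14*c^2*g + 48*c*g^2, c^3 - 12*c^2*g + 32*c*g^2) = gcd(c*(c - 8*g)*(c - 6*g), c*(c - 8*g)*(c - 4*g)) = c^2 - 8*c*g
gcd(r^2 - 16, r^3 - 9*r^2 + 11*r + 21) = 1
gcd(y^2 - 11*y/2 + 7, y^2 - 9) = 1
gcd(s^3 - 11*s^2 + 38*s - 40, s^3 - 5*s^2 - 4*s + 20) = s^2 - 7*s + 10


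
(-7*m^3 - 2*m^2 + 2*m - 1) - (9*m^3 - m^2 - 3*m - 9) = -16*m^3 - m^2 + 5*m + 8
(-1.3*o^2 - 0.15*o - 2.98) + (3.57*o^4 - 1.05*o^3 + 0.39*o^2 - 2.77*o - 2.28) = 3.57*o^4 - 1.05*o^3 - 0.91*o^2 - 2.92*o - 5.26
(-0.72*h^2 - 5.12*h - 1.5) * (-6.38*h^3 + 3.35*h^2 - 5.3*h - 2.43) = 4.5936*h^5 + 30.2536*h^4 - 3.766*h^3 + 23.8606*h^2 + 20.3916*h + 3.645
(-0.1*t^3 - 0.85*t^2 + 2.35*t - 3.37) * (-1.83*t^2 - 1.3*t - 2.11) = 0.183*t^5 + 1.6855*t^4 - 2.9845*t^3 + 4.9056*t^2 - 0.5775*t + 7.1107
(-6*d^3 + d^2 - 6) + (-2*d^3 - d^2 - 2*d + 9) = -8*d^3 - 2*d + 3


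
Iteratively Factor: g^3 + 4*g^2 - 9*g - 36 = (g + 4)*(g^2 - 9) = (g + 3)*(g + 4)*(g - 3)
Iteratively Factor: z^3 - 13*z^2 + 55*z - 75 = (z - 5)*(z^2 - 8*z + 15) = (z - 5)*(z - 3)*(z - 5)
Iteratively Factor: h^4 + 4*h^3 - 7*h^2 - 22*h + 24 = (h - 1)*(h^3 + 5*h^2 - 2*h - 24) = (h - 1)*(h + 4)*(h^2 + h - 6) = (h - 1)*(h + 3)*(h + 4)*(h - 2)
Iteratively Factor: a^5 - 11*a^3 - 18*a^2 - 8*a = (a + 1)*(a^4 - a^3 - 10*a^2 - 8*a) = a*(a + 1)*(a^3 - a^2 - 10*a - 8) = a*(a + 1)^2*(a^2 - 2*a - 8) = a*(a - 4)*(a + 1)^2*(a + 2)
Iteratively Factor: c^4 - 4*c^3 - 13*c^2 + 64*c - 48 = (c - 4)*(c^3 - 13*c + 12) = (c - 4)*(c + 4)*(c^2 - 4*c + 3) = (c - 4)*(c - 3)*(c + 4)*(c - 1)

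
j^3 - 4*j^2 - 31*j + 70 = (j - 7)*(j - 2)*(j + 5)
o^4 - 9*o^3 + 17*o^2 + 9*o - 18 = (o - 6)*(o - 3)*(o - 1)*(o + 1)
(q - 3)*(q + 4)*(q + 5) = q^3 + 6*q^2 - 7*q - 60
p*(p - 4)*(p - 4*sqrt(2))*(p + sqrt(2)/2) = p^4 - 7*sqrt(2)*p^3/2 - 4*p^3 - 4*p^2 + 14*sqrt(2)*p^2 + 16*p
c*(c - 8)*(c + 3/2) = c^3 - 13*c^2/2 - 12*c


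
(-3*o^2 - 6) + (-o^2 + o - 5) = -4*o^2 + o - 11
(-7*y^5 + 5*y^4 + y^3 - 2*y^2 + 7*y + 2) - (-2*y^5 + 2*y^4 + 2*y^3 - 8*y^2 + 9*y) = -5*y^5 + 3*y^4 - y^3 + 6*y^2 - 2*y + 2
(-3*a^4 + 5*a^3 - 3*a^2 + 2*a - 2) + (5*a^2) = -3*a^4 + 5*a^3 + 2*a^2 + 2*a - 2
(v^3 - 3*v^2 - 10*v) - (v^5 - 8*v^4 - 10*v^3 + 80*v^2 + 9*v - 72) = -v^5 + 8*v^4 + 11*v^3 - 83*v^2 - 19*v + 72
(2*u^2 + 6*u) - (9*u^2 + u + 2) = -7*u^2 + 5*u - 2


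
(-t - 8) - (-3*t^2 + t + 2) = 3*t^2 - 2*t - 10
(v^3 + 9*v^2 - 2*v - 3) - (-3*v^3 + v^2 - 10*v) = 4*v^3 + 8*v^2 + 8*v - 3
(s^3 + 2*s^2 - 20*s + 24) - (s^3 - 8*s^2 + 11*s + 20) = 10*s^2 - 31*s + 4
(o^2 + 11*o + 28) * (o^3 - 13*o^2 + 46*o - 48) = o^5 - 2*o^4 - 69*o^3 + 94*o^2 + 760*o - 1344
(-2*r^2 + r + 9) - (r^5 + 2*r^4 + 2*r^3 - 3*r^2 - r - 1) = -r^5 - 2*r^4 - 2*r^3 + r^2 + 2*r + 10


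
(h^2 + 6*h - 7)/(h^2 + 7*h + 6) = (h^2 + 6*h - 7)/(h^2 + 7*h + 6)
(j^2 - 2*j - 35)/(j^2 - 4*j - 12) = (-j^2 + 2*j + 35)/(-j^2 + 4*j + 12)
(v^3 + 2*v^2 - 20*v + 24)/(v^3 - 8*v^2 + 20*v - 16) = (v + 6)/(v - 4)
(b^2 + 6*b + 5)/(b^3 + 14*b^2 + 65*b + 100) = (b + 1)/(b^2 + 9*b + 20)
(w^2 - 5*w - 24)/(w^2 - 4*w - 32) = (w + 3)/(w + 4)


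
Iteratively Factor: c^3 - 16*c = (c + 4)*(c^2 - 4*c) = c*(c + 4)*(c - 4)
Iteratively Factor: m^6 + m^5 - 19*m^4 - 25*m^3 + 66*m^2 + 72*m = (m - 2)*(m^5 + 3*m^4 - 13*m^3 - 51*m^2 - 36*m) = m*(m - 2)*(m^4 + 3*m^3 - 13*m^2 - 51*m - 36) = m*(m - 2)*(m + 3)*(m^3 - 13*m - 12) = m*(m - 2)*(m + 1)*(m + 3)*(m^2 - m - 12) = m*(m - 2)*(m + 1)*(m + 3)^2*(m - 4)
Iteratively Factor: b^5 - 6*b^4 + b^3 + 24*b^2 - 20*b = (b)*(b^4 - 6*b^3 + b^2 + 24*b - 20) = b*(b - 1)*(b^3 - 5*b^2 - 4*b + 20) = b*(b - 1)*(b + 2)*(b^2 - 7*b + 10) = b*(b - 2)*(b - 1)*(b + 2)*(b - 5)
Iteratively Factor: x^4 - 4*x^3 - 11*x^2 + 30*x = (x)*(x^3 - 4*x^2 - 11*x + 30) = x*(x - 2)*(x^2 - 2*x - 15) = x*(x - 2)*(x + 3)*(x - 5)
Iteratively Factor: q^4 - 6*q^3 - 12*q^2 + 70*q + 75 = (q + 3)*(q^3 - 9*q^2 + 15*q + 25) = (q + 1)*(q + 3)*(q^2 - 10*q + 25) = (q - 5)*(q + 1)*(q + 3)*(q - 5)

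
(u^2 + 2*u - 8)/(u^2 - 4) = (u + 4)/(u + 2)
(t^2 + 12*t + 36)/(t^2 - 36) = (t + 6)/(t - 6)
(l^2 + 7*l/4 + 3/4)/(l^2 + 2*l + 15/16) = 4*(l + 1)/(4*l + 5)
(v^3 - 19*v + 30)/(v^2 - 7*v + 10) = (v^2 + 2*v - 15)/(v - 5)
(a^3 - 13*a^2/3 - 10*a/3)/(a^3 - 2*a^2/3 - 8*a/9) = 3*(a - 5)/(3*a - 4)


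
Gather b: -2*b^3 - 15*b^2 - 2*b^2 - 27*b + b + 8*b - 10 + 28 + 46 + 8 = -2*b^3 - 17*b^2 - 18*b + 72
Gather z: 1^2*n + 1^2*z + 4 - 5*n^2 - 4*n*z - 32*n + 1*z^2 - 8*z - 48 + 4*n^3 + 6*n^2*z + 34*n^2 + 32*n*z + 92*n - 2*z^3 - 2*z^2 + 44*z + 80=4*n^3 + 29*n^2 + 61*n - 2*z^3 - z^2 + z*(6*n^2 + 28*n + 37) + 36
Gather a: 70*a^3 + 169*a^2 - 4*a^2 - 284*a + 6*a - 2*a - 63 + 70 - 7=70*a^3 + 165*a^2 - 280*a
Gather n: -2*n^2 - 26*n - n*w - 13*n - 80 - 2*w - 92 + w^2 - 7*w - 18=-2*n^2 + n*(-w - 39) + w^2 - 9*w - 190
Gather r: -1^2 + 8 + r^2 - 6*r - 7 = r^2 - 6*r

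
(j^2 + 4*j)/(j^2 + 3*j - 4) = j/(j - 1)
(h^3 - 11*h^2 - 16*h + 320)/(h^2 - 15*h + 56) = (h^2 - 3*h - 40)/(h - 7)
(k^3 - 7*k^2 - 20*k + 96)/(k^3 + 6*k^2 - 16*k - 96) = (k^2 - 11*k + 24)/(k^2 + 2*k - 24)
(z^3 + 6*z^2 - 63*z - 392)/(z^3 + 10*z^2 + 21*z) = (z^2 - z - 56)/(z*(z + 3))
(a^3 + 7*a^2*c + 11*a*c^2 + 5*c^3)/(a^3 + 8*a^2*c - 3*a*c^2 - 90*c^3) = (a^2 + 2*a*c + c^2)/(a^2 + 3*a*c - 18*c^2)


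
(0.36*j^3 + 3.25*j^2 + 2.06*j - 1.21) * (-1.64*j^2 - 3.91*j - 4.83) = -0.5904*j^5 - 6.7376*j^4 - 17.8247*j^3 - 21.7677*j^2 - 5.2187*j + 5.8443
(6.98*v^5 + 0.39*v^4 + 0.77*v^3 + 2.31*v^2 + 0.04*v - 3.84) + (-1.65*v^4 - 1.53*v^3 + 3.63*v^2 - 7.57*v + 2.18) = 6.98*v^5 - 1.26*v^4 - 0.76*v^3 + 5.94*v^2 - 7.53*v - 1.66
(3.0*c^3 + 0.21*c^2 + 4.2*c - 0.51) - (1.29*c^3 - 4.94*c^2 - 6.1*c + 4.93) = 1.71*c^3 + 5.15*c^2 + 10.3*c - 5.44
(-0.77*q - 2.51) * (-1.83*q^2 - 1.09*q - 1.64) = 1.4091*q^3 + 5.4326*q^2 + 3.9987*q + 4.1164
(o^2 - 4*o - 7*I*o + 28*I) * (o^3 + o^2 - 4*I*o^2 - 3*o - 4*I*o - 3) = o^5 - 3*o^4 - 11*I*o^4 - 35*o^3 + 33*I*o^3 + 93*o^2 + 65*I*o^2 + 124*o - 63*I*o - 84*I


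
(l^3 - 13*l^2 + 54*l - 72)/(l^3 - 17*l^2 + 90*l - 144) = (l - 4)/(l - 8)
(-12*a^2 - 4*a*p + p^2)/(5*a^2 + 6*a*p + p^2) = (-12*a^2 - 4*a*p + p^2)/(5*a^2 + 6*a*p + p^2)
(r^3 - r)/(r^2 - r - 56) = (r^3 - r)/(r^2 - r - 56)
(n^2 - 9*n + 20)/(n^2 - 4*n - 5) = (n - 4)/(n + 1)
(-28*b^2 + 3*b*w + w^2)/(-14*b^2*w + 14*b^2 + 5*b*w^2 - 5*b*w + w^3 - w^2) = (-4*b + w)/(-2*b*w + 2*b + w^2 - w)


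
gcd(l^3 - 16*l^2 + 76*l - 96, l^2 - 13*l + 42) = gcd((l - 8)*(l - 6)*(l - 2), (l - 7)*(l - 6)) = l - 6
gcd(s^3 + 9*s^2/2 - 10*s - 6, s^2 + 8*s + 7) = 1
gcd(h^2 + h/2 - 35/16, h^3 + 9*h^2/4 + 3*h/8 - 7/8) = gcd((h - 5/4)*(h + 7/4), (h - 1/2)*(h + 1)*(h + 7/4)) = h + 7/4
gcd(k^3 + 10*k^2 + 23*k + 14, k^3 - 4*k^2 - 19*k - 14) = k^2 + 3*k + 2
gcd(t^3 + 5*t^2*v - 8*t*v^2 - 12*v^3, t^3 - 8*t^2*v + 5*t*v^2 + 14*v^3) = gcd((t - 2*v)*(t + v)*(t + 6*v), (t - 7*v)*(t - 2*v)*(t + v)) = t^2 - t*v - 2*v^2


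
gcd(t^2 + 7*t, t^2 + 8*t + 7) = t + 7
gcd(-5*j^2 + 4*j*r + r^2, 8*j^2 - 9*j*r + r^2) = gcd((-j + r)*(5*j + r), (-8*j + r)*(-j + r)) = -j + r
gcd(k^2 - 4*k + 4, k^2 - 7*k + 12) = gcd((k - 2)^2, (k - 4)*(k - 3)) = 1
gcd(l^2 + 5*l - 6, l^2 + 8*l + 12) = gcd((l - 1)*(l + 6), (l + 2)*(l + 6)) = l + 6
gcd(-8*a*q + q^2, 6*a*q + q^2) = q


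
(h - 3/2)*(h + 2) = h^2 + h/2 - 3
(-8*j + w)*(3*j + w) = -24*j^2 - 5*j*w + w^2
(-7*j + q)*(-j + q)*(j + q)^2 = 7*j^4 + 6*j^3*q - 8*j^2*q^2 - 6*j*q^3 + q^4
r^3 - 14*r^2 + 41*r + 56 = (r - 8)*(r - 7)*(r + 1)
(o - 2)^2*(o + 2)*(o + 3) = o^4 + o^3 - 10*o^2 - 4*o + 24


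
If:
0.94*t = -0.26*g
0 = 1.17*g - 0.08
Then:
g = 0.07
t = -0.02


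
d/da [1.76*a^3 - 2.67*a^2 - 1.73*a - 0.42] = 5.28*a^2 - 5.34*a - 1.73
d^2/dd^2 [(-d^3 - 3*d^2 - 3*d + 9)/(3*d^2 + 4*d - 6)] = 2*(-25*d^3 + 153*d^2 + 54*d + 126)/(27*d^6 + 108*d^5 - 18*d^4 - 368*d^3 + 36*d^2 + 432*d - 216)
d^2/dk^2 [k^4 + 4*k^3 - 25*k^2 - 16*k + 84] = 12*k^2 + 24*k - 50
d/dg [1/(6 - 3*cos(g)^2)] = -4*sin(2*g)/(3*(cos(2*g) - 3)^2)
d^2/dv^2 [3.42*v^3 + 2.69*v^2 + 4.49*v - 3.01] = 20.52*v + 5.38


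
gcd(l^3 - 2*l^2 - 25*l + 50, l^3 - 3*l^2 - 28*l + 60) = l^2 + 3*l - 10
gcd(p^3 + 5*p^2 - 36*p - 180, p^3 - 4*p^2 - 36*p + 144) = p^2 - 36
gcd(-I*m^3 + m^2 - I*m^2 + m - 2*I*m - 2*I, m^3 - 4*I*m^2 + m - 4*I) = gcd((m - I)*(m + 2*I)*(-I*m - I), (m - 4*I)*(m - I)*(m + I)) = m - I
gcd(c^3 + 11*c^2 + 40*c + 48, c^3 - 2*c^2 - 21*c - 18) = c + 3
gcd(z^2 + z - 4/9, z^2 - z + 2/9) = z - 1/3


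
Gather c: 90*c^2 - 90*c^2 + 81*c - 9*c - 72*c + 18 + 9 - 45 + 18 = 0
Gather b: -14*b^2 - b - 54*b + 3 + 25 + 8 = -14*b^2 - 55*b + 36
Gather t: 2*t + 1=2*t + 1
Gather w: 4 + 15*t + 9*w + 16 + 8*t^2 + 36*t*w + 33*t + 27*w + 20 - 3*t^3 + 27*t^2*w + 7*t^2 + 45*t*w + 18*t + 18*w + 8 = -3*t^3 + 15*t^2 + 66*t + w*(27*t^2 + 81*t + 54) + 48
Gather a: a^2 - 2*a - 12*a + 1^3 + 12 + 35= a^2 - 14*a + 48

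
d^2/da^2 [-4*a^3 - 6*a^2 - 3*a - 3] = -24*a - 12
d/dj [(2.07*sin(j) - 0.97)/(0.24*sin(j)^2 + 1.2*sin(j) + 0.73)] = (-0.4968*sin(j)^2 + 0.4656*sin(j) + 2.6751)*cos(j)/(0.0576*sin(j)^4 + 0.576*sin(j)^3 + 1.7904*sin(j)^2 + 1.752*sin(j) + 0.5329)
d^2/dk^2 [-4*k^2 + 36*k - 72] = -8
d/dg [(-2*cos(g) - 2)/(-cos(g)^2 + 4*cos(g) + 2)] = 2*(cos(g)^2 + 2*cos(g) - 2)*sin(g)/(sin(g)^2 + 4*cos(g) + 1)^2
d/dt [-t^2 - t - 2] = -2*t - 1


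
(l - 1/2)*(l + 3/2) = l^2 + l - 3/4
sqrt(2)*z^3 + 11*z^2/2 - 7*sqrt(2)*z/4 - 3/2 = (z - sqrt(2)/2)*(z + 3*sqrt(2))*(sqrt(2)*z + 1/2)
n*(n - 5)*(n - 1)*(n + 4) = n^4 - 2*n^3 - 19*n^2 + 20*n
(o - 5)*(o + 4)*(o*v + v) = o^3*v - 21*o*v - 20*v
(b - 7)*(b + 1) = b^2 - 6*b - 7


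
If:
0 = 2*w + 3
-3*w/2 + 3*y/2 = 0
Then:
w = -3/2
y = -3/2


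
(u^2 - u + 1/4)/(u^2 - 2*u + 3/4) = (2*u - 1)/(2*u - 3)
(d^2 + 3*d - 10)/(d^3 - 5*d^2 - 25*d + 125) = (d - 2)/(d^2 - 10*d + 25)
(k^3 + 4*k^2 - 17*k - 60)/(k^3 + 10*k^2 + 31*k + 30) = (k - 4)/(k + 2)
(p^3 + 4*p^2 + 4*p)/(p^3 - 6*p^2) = (p^2 + 4*p + 4)/(p*(p - 6))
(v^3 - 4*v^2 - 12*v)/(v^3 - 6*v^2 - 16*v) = (v - 6)/(v - 8)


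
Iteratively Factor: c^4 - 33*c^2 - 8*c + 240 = (c + 4)*(c^3 - 4*c^2 - 17*c + 60) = (c - 3)*(c + 4)*(c^2 - c - 20) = (c - 3)*(c + 4)^2*(c - 5)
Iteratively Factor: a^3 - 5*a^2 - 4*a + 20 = (a + 2)*(a^2 - 7*a + 10) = (a - 2)*(a + 2)*(a - 5)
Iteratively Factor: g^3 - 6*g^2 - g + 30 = (g - 5)*(g^2 - g - 6) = (g - 5)*(g + 2)*(g - 3)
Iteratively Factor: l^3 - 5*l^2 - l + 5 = (l - 1)*(l^2 - 4*l - 5) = (l - 1)*(l + 1)*(l - 5)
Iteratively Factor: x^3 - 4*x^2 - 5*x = (x - 5)*(x^2 + x) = (x - 5)*(x + 1)*(x)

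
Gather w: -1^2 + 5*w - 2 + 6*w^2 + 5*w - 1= 6*w^2 + 10*w - 4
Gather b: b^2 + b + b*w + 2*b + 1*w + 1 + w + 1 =b^2 + b*(w + 3) + 2*w + 2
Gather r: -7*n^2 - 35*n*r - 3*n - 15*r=-7*n^2 - 3*n + r*(-35*n - 15)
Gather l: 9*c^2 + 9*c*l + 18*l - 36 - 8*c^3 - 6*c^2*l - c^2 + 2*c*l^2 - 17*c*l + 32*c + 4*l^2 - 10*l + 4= -8*c^3 + 8*c^2 + 32*c + l^2*(2*c + 4) + l*(-6*c^2 - 8*c + 8) - 32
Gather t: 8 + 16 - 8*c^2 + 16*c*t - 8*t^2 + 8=-8*c^2 + 16*c*t - 8*t^2 + 32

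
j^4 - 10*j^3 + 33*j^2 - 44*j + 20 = (j - 5)*(j - 2)^2*(j - 1)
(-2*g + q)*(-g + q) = 2*g^2 - 3*g*q + q^2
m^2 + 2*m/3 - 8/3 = (m - 4/3)*(m + 2)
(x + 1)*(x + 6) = x^2 + 7*x + 6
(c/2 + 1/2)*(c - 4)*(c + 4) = c^3/2 + c^2/2 - 8*c - 8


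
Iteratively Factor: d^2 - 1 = (d + 1)*(d - 1)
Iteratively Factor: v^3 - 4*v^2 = (v)*(v^2 - 4*v) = v^2*(v - 4)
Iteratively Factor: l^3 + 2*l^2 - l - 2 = (l - 1)*(l^2 + 3*l + 2) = (l - 1)*(l + 2)*(l + 1)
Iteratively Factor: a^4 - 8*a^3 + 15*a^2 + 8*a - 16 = (a - 1)*(a^3 - 7*a^2 + 8*a + 16) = (a - 4)*(a - 1)*(a^2 - 3*a - 4) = (a - 4)^2*(a - 1)*(a + 1)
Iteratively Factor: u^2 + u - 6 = (u + 3)*(u - 2)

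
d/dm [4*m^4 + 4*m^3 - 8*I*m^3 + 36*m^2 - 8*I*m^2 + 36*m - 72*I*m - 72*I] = 16*m^3 + m^2*(12 - 24*I) + m*(72 - 16*I) + 36 - 72*I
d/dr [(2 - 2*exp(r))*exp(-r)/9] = -2*exp(-r)/9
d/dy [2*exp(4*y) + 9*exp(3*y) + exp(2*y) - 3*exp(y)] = (8*exp(3*y) + 27*exp(2*y) + 2*exp(y) - 3)*exp(y)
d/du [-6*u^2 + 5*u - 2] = 5 - 12*u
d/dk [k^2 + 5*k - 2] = 2*k + 5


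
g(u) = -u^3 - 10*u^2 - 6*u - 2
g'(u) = -3*u^2 - 20*u - 6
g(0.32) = -4.98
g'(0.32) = -12.71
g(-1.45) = -11.28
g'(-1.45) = 16.69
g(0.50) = -7.62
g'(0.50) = -16.75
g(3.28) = -164.55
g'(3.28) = -103.88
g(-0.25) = -1.11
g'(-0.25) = -1.19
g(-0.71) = -2.42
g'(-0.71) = 6.69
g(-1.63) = -14.46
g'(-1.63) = 18.63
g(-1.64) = -14.65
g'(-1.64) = 18.73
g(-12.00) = 358.00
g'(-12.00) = -198.00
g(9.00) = -1595.00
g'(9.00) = -429.00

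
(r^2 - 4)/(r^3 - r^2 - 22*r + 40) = (r + 2)/(r^2 + r - 20)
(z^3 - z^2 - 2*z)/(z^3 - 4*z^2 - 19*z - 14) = z*(z - 2)/(z^2 - 5*z - 14)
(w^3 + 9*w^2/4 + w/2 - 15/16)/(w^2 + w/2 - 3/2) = (8*w^2 + 6*w - 5)/(8*(w - 1))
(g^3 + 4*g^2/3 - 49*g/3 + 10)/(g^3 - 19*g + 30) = (g - 2/3)/(g - 2)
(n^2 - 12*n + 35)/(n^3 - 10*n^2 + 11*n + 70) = 1/(n + 2)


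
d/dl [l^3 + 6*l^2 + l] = 3*l^2 + 12*l + 1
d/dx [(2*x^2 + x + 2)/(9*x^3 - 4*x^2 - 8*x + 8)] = 6*(-3*x^4 - 3*x^3 - 11*x^2 + 8*x + 4)/(81*x^6 - 72*x^5 - 128*x^4 + 208*x^3 - 128*x + 64)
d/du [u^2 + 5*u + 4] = 2*u + 5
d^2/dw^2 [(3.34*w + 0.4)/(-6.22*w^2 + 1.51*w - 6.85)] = (-(3.34*w + 0.4)*(12.44*w - 1.51)*(24.88*w - 3.02) + (124.6488*w - 5.1108)*(6.22*w^2 - 1.51*w + 6.85))/(6.22*w^2 - 1.51*w + 6.85)^3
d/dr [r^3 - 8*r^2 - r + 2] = 3*r^2 - 16*r - 1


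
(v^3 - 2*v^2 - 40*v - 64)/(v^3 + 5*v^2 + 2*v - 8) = (v - 8)/(v - 1)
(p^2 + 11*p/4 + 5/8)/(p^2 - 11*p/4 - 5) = (8*p^2 + 22*p + 5)/(2*(4*p^2 - 11*p - 20))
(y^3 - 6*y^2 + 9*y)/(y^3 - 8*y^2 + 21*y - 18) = y/(y - 2)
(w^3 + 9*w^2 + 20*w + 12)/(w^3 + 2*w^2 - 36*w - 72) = (w + 1)/(w - 6)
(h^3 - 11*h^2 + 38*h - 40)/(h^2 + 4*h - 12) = (h^2 - 9*h + 20)/(h + 6)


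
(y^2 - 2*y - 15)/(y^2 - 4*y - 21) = (y - 5)/(y - 7)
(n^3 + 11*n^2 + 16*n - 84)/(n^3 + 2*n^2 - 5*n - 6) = (n^2 + 13*n + 42)/(n^2 + 4*n + 3)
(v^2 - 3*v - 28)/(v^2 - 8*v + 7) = (v + 4)/(v - 1)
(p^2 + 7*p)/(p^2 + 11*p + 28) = p/(p + 4)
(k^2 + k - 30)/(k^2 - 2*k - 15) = (k + 6)/(k + 3)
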